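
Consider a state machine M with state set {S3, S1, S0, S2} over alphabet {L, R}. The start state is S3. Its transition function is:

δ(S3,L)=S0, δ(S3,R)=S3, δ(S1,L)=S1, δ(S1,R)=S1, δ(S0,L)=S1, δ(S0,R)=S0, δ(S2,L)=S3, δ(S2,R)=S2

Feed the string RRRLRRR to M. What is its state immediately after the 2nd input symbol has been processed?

S3

Trace: S3 -R-> S3 -R-> S3
After 2 symbols: S3.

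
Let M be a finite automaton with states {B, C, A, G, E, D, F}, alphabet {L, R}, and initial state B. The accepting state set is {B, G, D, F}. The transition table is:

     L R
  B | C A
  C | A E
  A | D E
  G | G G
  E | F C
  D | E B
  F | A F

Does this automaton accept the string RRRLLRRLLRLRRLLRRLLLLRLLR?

No

start at B
read 'R': B → A
read 'R': A → E
read 'R': E → C
read 'L': C → A
read 'L': A → D
read 'R': D → B
read 'R': B → A
read 'L': A → D
read 'L': D → E
read 'R': E → C
read 'L': C → A
read 'R': A → E
read 'R': E → C
read 'L': C → A
read 'L': A → D
read 'R': D → B
read 'R': B → A
read 'L': A → D
read 'L': D → E
read 'L': E → F
read 'L': F → A
read 'R': A → E
read 'L': E → F
read 'L': F → A
read 'R': A → E
End state E is not accepting.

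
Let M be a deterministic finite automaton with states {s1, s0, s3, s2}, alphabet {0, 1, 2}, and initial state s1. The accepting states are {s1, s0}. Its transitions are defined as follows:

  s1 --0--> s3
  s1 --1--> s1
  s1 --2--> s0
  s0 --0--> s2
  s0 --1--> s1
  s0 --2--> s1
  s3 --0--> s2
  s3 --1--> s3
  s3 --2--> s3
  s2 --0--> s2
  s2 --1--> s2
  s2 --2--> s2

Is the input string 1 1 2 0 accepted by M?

start at s1
read '1': s1 → s1
read '1': s1 → s1
read '2': s1 → s0
read '0': s0 → s2
End state s2 is not accepting.

No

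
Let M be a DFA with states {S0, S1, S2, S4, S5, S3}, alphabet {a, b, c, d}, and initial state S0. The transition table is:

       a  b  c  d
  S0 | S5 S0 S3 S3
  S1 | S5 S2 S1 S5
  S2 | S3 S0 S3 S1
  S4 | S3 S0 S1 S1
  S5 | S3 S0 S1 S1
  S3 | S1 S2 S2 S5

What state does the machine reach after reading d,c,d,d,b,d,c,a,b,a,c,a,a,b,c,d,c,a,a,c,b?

S0

start at S0
read 'd': S0 → S3
read 'c': S3 → S2
read 'd': S2 → S1
read 'd': S1 → S5
read 'b': S5 → S0
read 'd': S0 → S3
read 'c': S3 → S2
read 'a': S2 → S3
read 'b': S3 → S2
read 'a': S2 → S3
read 'c': S3 → S2
read 'a': S2 → S3
read 'a': S3 → S1
read 'b': S1 → S2
read 'c': S2 → S3
read 'd': S3 → S5
read 'c': S5 → S1
read 'a': S1 → S5
read 'a': S5 → S3
read 'c': S3 → S2
read 'b': S2 → S0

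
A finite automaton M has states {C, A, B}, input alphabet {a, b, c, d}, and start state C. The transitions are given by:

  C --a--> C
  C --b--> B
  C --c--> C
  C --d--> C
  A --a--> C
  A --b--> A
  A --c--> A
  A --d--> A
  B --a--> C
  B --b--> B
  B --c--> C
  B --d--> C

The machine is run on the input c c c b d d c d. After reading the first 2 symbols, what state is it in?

C

start at C
read 'c': C → C
read 'c': C → C
After 2 symbols: C.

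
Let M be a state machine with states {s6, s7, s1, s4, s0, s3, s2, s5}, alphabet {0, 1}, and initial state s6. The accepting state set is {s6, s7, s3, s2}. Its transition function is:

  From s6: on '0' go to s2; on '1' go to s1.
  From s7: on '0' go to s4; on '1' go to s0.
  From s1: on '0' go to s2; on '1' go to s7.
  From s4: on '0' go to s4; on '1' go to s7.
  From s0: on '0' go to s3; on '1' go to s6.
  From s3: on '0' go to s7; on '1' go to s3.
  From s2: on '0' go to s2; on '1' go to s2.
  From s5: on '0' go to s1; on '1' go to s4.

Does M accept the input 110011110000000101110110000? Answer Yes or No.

s6 → s1 → s7 → s4 → s4 → s7 → s0 → s6 → s1 → s2 → s2 → s2 → s2 → s2 → s2 → s2 → s2 → s2 → s2 → s2 → s2 → s2 → s2 → s2 → s2 → s2 → s2 → s2
End state s2 is accepting.

Yes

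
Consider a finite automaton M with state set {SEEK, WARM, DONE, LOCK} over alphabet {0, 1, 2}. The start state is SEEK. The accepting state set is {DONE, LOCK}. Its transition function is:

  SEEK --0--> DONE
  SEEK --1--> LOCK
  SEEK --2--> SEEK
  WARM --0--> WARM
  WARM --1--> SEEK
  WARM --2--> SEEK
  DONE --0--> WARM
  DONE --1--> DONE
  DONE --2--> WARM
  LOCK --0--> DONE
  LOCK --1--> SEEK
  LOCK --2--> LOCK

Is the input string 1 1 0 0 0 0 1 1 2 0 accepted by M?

start at SEEK
read '1': SEEK → LOCK
read '1': LOCK → SEEK
read '0': SEEK → DONE
read '0': DONE → WARM
read '0': WARM → WARM
read '0': WARM → WARM
read '1': WARM → SEEK
read '1': SEEK → LOCK
read '2': LOCK → LOCK
read '0': LOCK → DONE
End state DONE is accepting.

Yes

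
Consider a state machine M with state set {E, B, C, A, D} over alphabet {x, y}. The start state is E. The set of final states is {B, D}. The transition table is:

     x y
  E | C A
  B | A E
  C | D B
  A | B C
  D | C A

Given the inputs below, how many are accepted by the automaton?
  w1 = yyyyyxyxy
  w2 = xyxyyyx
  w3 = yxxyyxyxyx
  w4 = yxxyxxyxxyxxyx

3

w1: Trace: E -y-> A -y-> C -y-> B -y-> E -y-> A -x-> B -y-> E -x-> C -y-> B  → end B, accepted
w2: Trace: E -x-> C -y-> B -x-> A -y-> C -y-> B -y-> E -x-> C  → end C, rejected
w3: Trace: E -y-> A -x-> B -x-> A -y-> C -y-> B -x-> A -y-> C -x-> D -y-> A -x-> B  → end B, accepted
w4: Trace: E -y-> A -x-> B -x-> A -y-> C -x-> D -x-> C -y-> B -x-> A -x-> B -y-> E -x-> C -x-> D -y-> A -x-> B  → end B, accepted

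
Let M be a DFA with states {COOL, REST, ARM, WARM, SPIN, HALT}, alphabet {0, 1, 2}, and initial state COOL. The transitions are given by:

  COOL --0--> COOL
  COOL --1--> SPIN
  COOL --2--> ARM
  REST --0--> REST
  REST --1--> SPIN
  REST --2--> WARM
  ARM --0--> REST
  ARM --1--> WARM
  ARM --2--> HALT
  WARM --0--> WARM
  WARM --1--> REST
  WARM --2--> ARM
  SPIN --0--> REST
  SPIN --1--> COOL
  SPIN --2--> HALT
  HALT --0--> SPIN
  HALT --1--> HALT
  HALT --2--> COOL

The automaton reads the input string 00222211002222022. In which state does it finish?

Trace: COOL -0-> COOL -0-> COOL -2-> ARM -2-> HALT -2-> COOL -2-> ARM -1-> WARM -1-> REST -0-> REST -0-> REST -2-> WARM -2-> ARM -2-> HALT -2-> COOL -0-> COOL -2-> ARM -2-> HALT

HALT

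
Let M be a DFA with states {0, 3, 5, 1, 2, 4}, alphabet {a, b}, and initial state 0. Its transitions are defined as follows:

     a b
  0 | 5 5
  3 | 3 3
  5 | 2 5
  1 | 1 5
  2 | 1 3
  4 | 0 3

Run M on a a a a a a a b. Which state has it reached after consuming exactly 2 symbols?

0 → 5 → 2
After 2 symbols: 2.

2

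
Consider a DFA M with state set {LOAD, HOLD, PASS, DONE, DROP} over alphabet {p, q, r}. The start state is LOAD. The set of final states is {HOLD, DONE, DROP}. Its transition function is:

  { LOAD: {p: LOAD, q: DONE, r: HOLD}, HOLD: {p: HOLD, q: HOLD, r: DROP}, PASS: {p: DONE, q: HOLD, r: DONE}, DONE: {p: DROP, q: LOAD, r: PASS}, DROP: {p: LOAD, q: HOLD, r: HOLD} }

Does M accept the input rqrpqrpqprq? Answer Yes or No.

Yes

start at LOAD
read 'r': LOAD → HOLD
read 'q': HOLD → HOLD
read 'r': HOLD → DROP
read 'p': DROP → LOAD
read 'q': LOAD → DONE
read 'r': DONE → PASS
read 'p': PASS → DONE
read 'q': DONE → LOAD
read 'p': LOAD → LOAD
read 'r': LOAD → HOLD
read 'q': HOLD → HOLD
End state HOLD is accepting.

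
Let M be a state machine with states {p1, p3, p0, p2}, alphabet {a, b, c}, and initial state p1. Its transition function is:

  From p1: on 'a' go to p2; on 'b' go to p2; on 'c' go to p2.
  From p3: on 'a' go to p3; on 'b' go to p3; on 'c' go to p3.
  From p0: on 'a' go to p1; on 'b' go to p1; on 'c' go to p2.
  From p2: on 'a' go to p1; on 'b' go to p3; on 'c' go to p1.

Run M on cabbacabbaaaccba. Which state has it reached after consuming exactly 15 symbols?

start at p1
read 'c': p1 → p2
read 'a': p2 → p1
read 'b': p1 → p2
read 'b': p2 → p3
read 'a': p3 → p3
read 'c': p3 → p3
read 'a': p3 → p3
read 'b': p3 → p3
read 'b': p3 → p3
read 'a': p3 → p3
read 'a': p3 → p3
read 'a': p3 → p3
read 'c': p3 → p3
read 'c': p3 → p3
read 'b': p3 → p3
After 15 symbols: p3.

p3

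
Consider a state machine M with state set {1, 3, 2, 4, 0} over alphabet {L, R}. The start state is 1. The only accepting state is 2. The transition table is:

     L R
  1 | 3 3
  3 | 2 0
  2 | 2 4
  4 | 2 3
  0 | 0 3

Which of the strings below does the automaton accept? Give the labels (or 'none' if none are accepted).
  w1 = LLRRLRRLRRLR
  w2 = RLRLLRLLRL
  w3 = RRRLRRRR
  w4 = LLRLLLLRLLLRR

w2

w1: 1 → 3 → 2 → 4 → 3 → 2 → 4 → 3 → 2 → 4 → 3 → 2 → 4  → end 4, rejected
w2: 1 → 3 → 2 → 4 → 2 → 2 → 4 → 2 → 2 → 4 → 2  → end 2, accepted
w3: 1 → 3 → 0 → 3 → 2 → 4 → 3 → 0 → 3  → end 3, rejected
w4: 1 → 3 → 2 → 4 → 2 → 2 → 2 → 2 → 4 → 2 → 2 → 2 → 4 → 3  → end 3, rejected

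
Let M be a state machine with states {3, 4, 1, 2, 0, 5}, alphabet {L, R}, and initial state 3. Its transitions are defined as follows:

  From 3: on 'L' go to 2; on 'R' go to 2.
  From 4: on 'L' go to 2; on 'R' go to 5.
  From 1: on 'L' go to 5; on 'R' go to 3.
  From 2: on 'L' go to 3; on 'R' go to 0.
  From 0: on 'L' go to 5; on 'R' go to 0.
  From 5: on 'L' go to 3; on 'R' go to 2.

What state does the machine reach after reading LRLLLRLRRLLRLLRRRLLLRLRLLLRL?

Trace: 3 -L-> 2 -R-> 0 -L-> 5 -L-> 3 -L-> 2 -R-> 0 -L-> 5 -R-> 2 -R-> 0 -L-> 5 -L-> 3 -R-> 2 -L-> 3 -L-> 2 -R-> 0 -R-> 0 -R-> 0 -L-> 5 -L-> 3 -L-> 2 -R-> 0 -L-> 5 -R-> 2 -L-> 3 -L-> 2 -L-> 3 -R-> 2 -L-> 3

3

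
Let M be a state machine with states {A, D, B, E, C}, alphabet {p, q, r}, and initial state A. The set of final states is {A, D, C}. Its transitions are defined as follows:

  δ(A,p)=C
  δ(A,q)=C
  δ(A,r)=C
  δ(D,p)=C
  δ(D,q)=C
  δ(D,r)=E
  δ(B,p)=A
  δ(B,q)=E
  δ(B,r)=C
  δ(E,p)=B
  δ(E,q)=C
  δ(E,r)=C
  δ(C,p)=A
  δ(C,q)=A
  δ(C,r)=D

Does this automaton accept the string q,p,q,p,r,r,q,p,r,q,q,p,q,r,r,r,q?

start at A
read 'q': A → C
read 'p': C → A
read 'q': A → C
read 'p': C → A
read 'r': A → C
read 'r': C → D
read 'q': D → C
read 'p': C → A
read 'r': A → C
read 'q': C → A
read 'q': A → C
read 'p': C → A
read 'q': A → C
read 'r': C → D
read 'r': D → E
read 'r': E → C
read 'q': C → A
End state A is accepting.

Yes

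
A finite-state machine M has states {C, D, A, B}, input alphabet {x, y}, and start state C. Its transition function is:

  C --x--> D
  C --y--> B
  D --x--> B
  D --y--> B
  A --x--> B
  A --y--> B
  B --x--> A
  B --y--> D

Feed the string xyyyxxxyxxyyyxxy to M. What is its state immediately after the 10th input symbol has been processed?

Trace: C -x-> D -y-> B -y-> D -y-> B -x-> A -x-> B -x-> A -y-> B -x-> A -x-> B
After 10 symbols: B.

B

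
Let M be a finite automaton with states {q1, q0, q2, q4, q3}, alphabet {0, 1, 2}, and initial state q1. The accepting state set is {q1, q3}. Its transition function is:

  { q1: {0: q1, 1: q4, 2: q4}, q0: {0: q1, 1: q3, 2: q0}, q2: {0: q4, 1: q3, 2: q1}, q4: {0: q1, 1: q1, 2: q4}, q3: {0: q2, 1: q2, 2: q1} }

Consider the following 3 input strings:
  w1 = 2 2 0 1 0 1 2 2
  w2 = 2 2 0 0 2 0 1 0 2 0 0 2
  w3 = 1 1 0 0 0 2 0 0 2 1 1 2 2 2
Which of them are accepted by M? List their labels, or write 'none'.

none

w1: q1 → q4 → q4 → q1 → q4 → q1 → q4 → q4 → q4  → end q4, rejected
w2: q1 → q4 → q4 → q1 → q1 → q4 → q1 → q4 → q1 → q4 → q1 → q1 → q4  → end q4, rejected
w3: q1 → q4 → q1 → q1 → q1 → q1 → q4 → q1 → q1 → q4 → q1 → q4 → q4 → q4 → q4  → end q4, rejected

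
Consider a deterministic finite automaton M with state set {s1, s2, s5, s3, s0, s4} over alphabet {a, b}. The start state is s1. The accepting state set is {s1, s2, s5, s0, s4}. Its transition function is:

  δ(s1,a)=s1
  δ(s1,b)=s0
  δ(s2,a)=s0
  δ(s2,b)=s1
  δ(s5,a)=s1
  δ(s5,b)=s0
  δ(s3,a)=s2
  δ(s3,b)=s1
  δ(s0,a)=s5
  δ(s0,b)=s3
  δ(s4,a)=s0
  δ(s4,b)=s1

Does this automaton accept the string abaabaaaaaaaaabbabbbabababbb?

Yes

s1 → s1 → s0 → s5 → s1 → s0 → s5 → s1 → s1 → s1 → s1 → s1 → s1 → s1 → s1 → s0 → s3 → s2 → s1 → s0 → s3 → s2 → s1 → s1 → s0 → s5 → s0 → s3 → s1
End state s1 is accepting.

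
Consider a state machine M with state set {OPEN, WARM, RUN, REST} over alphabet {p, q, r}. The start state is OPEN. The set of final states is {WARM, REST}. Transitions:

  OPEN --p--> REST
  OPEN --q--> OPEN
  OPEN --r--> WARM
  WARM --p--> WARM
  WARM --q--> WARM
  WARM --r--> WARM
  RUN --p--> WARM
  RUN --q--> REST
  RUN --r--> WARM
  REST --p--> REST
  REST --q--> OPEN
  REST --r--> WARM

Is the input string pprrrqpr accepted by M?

Yes

start at OPEN
read 'p': OPEN → REST
read 'p': REST → REST
read 'r': REST → WARM
read 'r': WARM → WARM
read 'r': WARM → WARM
read 'q': WARM → WARM
read 'p': WARM → WARM
read 'r': WARM → WARM
End state WARM is accepting.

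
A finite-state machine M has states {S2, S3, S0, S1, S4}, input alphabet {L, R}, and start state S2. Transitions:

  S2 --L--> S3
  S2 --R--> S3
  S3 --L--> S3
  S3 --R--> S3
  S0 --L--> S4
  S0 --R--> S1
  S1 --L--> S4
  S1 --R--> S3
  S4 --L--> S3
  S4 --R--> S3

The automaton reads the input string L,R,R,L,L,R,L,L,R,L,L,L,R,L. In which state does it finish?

Trace: S2 -L-> S3 -R-> S3 -R-> S3 -L-> S3 -L-> S3 -R-> S3 -L-> S3 -L-> S3 -R-> S3 -L-> S3 -L-> S3 -L-> S3 -R-> S3 -L-> S3

S3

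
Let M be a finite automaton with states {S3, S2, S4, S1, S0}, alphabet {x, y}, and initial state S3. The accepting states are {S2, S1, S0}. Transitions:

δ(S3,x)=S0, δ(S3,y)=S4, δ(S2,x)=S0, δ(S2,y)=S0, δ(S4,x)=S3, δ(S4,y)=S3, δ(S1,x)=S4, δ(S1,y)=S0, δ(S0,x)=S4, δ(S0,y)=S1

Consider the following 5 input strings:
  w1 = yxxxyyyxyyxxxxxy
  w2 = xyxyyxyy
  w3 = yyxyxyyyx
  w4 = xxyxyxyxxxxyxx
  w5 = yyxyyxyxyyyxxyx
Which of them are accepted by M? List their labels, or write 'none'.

w1: S3 → S4 → S3 → S0 → S4 → S3 → S4 → S3 → S0 → S1 → S0 → S4 → S3 → S0 → S4 → S3 → S4  → end S4, rejected
w2: S3 → S0 → S1 → S4 → S3 → S4 → S3 → S4 → S3  → end S3, rejected
w3: S3 → S4 → S3 → S0 → S1 → S4 → S3 → S4 → S3 → S0  → end S0, accepted
w4: S3 → S0 → S4 → S3 → S0 → S1 → S4 → S3 → S0 → S4 → S3 → S0 → S1 → S4 → S3  → end S3, rejected
w5: S3 → S4 → S3 → S0 → S1 → S0 → S4 → S3 → S0 → S1 → S0 → S1 → S4 → S3 → S4 → S3  → end S3, rejected

w3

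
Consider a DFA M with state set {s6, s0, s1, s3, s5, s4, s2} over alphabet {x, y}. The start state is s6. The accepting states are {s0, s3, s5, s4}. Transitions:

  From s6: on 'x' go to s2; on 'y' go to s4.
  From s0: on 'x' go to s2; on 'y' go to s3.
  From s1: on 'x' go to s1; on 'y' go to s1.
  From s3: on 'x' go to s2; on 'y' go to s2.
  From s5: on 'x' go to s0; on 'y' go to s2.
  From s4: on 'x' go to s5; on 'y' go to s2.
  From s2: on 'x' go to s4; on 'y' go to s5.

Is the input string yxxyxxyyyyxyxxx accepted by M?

Yes

start at s6
read 'y': s6 → s4
read 'x': s4 → s5
read 'x': s5 → s0
read 'y': s0 → s3
read 'x': s3 → s2
read 'x': s2 → s4
read 'y': s4 → s2
read 'y': s2 → s5
read 'y': s5 → s2
read 'y': s2 → s5
read 'x': s5 → s0
read 'y': s0 → s3
read 'x': s3 → s2
read 'x': s2 → s4
read 'x': s4 → s5
End state s5 is accepting.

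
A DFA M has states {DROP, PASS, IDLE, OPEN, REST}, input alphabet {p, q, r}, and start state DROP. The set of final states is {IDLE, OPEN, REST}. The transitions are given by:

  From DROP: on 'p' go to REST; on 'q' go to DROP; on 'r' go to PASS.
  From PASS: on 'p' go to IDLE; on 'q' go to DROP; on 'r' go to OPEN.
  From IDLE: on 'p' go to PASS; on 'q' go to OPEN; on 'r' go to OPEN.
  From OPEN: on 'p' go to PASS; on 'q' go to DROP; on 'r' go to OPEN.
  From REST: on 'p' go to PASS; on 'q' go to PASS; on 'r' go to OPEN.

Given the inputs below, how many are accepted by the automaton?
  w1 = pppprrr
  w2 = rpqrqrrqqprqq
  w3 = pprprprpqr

1

w1: Trace: DROP -p-> REST -p-> PASS -p-> IDLE -p-> PASS -r-> OPEN -r-> OPEN -r-> OPEN  → end OPEN, accepted
w2: Trace: DROP -r-> PASS -p-> IDLE -q-> OPEN -r-> OPEN -q-> DROP -r-> PASS -r-> OPEN -q-> DROP -q-> DROP -p-> REST -r-> OPEN -q-> DROP -q-> DROP  → end DROP, rejected
w3: Trace: DROP -p-> REST -p-> PASS -r-> OPEN -p-> PASS -r-> OPEN -p-> PASS -r-> OPEN -p-> PASS -q-> DROP -r-> PASS  → end PASS, rejected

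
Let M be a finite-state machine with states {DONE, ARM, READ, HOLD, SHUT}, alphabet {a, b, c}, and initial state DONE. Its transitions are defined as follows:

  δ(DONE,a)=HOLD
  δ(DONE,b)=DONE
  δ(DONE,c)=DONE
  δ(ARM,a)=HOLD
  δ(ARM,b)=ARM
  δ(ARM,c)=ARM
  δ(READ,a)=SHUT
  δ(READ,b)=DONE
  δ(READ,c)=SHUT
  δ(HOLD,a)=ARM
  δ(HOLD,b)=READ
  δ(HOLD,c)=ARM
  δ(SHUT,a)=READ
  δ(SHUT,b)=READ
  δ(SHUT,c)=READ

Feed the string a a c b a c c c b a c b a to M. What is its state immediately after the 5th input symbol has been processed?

start at DONE
read 'a': DONE → HOLD
read 'a': HOLD → ARM
read 'c': ARM → ARM
read 'b': ARM → ARM
read 'a': ARM → HOLD
After 5 symbols: HOLD.

HOLD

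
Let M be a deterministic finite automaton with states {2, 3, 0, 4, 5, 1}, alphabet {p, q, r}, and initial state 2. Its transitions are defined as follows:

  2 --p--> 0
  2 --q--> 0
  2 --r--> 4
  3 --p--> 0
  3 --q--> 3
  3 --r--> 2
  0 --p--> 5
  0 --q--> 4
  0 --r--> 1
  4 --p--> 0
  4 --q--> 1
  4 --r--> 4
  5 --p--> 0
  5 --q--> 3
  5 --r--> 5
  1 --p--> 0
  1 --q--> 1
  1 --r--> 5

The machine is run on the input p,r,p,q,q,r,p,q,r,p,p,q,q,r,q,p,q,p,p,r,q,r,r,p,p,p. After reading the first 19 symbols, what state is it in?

5

2 → 0 → 1 → 0 → 4 → 1 → 5 → 0 → 4 → 4 → 0 → 5 → 3 → 3 → 2 → 0 → 5 → 3 → 0 → 5
After 19 symbols: 5.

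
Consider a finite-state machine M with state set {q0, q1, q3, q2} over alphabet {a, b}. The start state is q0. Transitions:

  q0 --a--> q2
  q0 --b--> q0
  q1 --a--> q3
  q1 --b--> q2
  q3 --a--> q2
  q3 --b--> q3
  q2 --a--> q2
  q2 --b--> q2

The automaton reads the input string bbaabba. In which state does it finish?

q2

q0 → q0 → q0 → q2 → q2 → q2 → q2 → q2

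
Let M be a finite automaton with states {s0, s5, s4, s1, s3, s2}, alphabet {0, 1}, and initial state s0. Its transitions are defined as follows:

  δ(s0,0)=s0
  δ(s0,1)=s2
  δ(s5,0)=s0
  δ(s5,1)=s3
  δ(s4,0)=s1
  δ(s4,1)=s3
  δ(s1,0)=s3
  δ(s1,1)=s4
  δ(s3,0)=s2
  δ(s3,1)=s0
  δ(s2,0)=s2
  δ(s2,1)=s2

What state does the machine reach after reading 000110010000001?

start at s0
read '0': s0 → s0
read '0': s0 → s0
read '0': s0 → s0
read '1': s0 → s2
read '1': s2 → s2
read '0': s2 → s2
read '0': s2 → s2
read '1': s2 → s2
read '0': s2 → s2
read '0': s2 → s2
read '0': s2 → s2
read '0': s2 → s2
read '0': s2 → s2
read '0': s2 → s2
read '1': s2 → s2

s2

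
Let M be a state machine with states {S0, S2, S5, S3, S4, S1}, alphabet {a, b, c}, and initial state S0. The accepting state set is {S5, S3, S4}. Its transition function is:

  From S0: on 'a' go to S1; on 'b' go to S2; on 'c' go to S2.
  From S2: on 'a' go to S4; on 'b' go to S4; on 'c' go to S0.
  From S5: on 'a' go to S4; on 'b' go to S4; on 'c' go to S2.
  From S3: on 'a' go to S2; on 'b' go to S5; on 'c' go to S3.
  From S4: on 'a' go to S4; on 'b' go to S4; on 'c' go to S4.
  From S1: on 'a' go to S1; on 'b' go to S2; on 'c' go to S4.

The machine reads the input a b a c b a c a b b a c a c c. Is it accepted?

Yes

start at S0
read 'a': S0 → S1
read 'b': S1 → S2
read 'a': S2 → S4
read 'c': S4 → S4
read 'b': S4 → S4
read 'a': S4 → S4
read 'c': S4 → S4
read 'a': S4 → S4
read 'b': S4 → S4
read 'b': S4 → S4
read 'a': S4 → S4
read 'c': S4 → S4
read 'a': S4 → S4
read 'c': S4 → S4
read 'c': S4 → S4
End state S4 is accepting.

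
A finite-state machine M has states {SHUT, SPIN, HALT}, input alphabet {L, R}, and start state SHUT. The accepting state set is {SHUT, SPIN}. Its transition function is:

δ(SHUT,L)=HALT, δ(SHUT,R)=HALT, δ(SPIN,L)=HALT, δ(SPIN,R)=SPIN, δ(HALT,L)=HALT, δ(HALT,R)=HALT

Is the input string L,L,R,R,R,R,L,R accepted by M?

No

start at SHUT
read 'L': SHUT → HALT
read 'L': HALT → HALT
read 'R': HALT → HALT
read 'R': HALT → HALT
read 'R': HALT → HALT
read 'R': HALT → HALT
read 'L': HALT → HALT
read 'R': HALT → HALT
End state HALT is not accepting.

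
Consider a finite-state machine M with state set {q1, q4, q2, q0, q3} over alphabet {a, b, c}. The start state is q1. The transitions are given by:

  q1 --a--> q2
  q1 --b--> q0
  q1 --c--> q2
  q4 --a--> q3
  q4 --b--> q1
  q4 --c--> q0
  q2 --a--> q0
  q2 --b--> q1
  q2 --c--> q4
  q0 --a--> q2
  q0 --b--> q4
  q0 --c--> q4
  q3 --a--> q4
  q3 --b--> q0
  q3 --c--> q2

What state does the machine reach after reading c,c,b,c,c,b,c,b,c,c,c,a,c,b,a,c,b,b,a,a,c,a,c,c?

q4

q1 → q2 → q4 → q1 → q2 → q4 → q1 → q2 → q1 → q2 → q4 → q0 → q2 → q4 → q1 → q2 → q4 → q1 → q0 → q2 → q0 → q4 → q3 → q2 → q4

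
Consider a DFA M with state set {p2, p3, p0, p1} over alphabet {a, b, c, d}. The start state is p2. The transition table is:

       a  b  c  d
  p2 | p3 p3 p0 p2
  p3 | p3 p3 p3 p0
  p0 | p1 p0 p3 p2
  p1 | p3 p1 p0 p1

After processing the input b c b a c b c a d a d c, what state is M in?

start at p2
read 'b': p2 → p3
read 'c': p3 → p3
read 'b': p3 → p3
read 'a': p3 → p3
read 'c': p3 → p3
read 'b': p3 → p3
read 'c': p3 → p3
read 'a': p3 → p3
read 'd': p3 → p0
read 'a': p0 → p1
read 'd': p1 → p1
read 'c': p1 → p0

p0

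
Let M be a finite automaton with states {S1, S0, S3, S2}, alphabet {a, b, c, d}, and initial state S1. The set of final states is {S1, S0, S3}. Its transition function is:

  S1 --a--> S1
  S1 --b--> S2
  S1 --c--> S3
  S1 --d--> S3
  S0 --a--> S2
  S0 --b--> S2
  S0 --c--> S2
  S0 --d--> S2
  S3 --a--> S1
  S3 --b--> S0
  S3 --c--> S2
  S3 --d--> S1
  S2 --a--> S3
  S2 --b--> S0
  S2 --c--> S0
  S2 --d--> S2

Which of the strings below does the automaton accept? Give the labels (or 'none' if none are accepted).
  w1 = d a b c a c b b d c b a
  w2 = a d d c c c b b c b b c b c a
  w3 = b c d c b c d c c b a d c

w1: S1 → S3 → S1 → S2 → S0 → S2 → S0 → S2 → S0 → S2 → S0 → S2 → S3  → end S3, accepted
w2: S1 → S1 → S3 → S1 → S3 → S2 → S0 → S2 → S0 → S2 → S0 → S2 → S0 → S2 → S0 → S2  → end S2, rejected
w3: S1 → S2 → S0 → S2 → S0 → S2 → S0 → S2 → S0 → S2 → S0 → S2 → S2 → S0  → end S0, accepted

w1, w3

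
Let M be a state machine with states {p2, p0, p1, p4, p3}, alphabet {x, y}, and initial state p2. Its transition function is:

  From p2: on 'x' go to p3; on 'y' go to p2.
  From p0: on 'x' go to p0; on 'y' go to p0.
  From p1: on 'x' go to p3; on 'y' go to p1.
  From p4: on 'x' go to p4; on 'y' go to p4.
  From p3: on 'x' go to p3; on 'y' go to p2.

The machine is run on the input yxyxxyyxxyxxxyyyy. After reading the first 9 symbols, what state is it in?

p3

p2 → p2 → p3 → p2 → p3 → p3 → p2 → p2 → p3 → p3
After 9 symbols: p3.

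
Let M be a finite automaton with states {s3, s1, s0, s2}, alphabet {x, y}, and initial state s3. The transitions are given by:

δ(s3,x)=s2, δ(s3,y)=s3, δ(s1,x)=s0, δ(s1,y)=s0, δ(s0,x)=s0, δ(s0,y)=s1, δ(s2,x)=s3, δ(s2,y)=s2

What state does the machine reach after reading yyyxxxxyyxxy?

s3

Trace: s3 -y-> s3 -y-> s3 -y-> s3 -x-> s2 -x-> s3 -x-> s2 -x-> s3 -y-> s3 -y-> s3 -x-> s2 -x-> s3 -y-> s3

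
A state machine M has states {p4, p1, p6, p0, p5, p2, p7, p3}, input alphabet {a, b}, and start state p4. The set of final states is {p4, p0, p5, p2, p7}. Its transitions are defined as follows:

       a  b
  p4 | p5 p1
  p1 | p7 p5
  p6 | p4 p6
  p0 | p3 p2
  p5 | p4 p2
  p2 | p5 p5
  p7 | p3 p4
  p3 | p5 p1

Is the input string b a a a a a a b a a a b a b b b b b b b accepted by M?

start at p4
read 'b': p4 → p1
read 'a': p1 → p7
read 'a': p7 → p3
read 'a': p3 → p5
read 'a': p5 → p4
read 'a': p4 → p5
read 'a': p5 → p4
read 'b': p4 → p1
read 'a': p1 → p7
read 'a': p7 → p3
read 'a': p3 → p5
read 'b': p5 → p2
read 'a': p2 → p5
read 'b': p5 → p2
read 'b': p2 → p5
read 'b': p5 → p2
read 'b': p2 → p5
read 'b': p5 → p2
read 'b': p2 → p5
read 'b': p5 → p2
End state p2 is accepting.

Yes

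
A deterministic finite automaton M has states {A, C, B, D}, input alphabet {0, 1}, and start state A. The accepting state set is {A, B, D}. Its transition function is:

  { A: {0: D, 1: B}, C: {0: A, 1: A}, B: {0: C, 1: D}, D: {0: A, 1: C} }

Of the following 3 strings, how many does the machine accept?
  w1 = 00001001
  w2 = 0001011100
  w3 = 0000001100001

2

w1:
  start at A
  read '0': A → D
  read '0': D → A
  read '0': A → D
  read '0': D → A
  read '1': A → B
  read '0': B → C
  read '0': C → A
  read '1': A → B
  end B, accepted
w2:
  start at A
  read '0': A → D
  read '0': D → A
  read '0': A → D
  read '1': D → C
  read '0': C → A
  read '1': A → B
  read '1': B → D
  read '1': D → C
  read '0': C → A
  read '0': A → D
  end D, accepted
w3:
  start at A
  read '0': A → D
  read '0': D → A
  read '0': A → D
  read '0': D → A
  read '0': A → D
  read '0': D → A
  read '1': A → B
  read '1': B → D
  read '0': D → A
  read '0': A → D
  read '0': D → A
  read '0': A → D
  read '1': D → C
  end C, rejected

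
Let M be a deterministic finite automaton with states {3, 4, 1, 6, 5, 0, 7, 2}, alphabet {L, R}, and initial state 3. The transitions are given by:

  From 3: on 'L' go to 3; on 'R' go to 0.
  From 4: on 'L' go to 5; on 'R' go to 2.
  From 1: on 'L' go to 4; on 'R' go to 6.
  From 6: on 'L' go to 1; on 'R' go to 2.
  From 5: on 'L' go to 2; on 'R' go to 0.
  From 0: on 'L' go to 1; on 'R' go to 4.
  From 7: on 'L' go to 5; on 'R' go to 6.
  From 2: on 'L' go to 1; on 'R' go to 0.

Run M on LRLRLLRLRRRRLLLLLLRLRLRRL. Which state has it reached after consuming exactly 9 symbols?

3 → 3 → 0 → 1 → 6 → 1 → 4 → 2 → 1 → 6
After 9 symbols: 6.

6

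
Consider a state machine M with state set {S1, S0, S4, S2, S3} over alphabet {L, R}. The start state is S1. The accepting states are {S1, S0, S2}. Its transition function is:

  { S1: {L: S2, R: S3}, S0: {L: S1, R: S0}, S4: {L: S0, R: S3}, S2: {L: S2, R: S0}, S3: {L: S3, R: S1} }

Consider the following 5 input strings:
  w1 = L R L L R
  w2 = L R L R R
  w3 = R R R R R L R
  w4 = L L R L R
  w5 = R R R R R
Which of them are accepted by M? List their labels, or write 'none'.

w1: S1 → S2 → S0 → S1 → S2 → S0  → end S0, accepted
w2: S1 → S2 → S0 → S1 → S3 → S1  → end S1, accepted
w3: S1 → S3 → S1 → S3 → S1 → S3 → S3 → S1  → end S1, accepted
w4: S1 → S2 → S2 → S0 → S1 → S3  → end S3, rejected
w5: S1 → S3 → S1 → S3 → S1 → S3  → end S3, rejected

w1, w2, w3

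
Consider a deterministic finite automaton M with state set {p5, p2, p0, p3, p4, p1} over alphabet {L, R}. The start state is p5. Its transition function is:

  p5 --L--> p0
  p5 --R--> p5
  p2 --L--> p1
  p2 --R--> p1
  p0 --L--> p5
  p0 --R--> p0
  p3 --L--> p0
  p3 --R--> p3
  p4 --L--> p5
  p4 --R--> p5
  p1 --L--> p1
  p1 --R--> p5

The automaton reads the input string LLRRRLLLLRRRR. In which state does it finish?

Trace: p5 -L-> p0 -L-> p5 -R-> p5 -R-> p5 -R-> p5 -L-> p0 -L-> p5 -L-> p0 -L-> p5 -R-> p5 -R-> p5 -R-> p5 -R-> p5

p5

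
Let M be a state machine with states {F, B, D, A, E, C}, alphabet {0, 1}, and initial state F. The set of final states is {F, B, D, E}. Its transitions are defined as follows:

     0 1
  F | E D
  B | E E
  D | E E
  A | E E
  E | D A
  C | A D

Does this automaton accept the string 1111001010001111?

F → D → E → A → E → D → E → A → E → A → E → D → E → A → E → A → E
End state E is accepting.

Yes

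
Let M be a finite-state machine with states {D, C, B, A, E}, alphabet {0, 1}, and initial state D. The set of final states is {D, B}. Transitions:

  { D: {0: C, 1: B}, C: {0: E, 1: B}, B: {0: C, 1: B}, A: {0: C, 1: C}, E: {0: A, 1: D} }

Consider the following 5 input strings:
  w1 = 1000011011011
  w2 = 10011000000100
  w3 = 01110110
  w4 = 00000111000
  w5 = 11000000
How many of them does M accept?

1

w1:
  start at D
  read '1': D → B
  read '0': B → C
  read '0': C → E
  read '0': E → A
  read '0': A → C
  read '1': C → B
  read '1': B → B
  read '0': B → C
  read '1': C → B
  read '1': B → B
  read '0': B → C
  read '1': C → B
  read '1': B → B
  end B, accepted
w2:
  start at D
  read '1': D → B
  read '0': B → C
  read '0': C → E
  read '1': E → D
  read '1': D → B
  read '0': B → C
  read '0': C → E
  read '0': E → A
  read '0': A → C
  read '0': C → E
  read '0': E → A
  read '1': A → C
  read '0': C → E
  read '0': E → A
  end A, rejected
w3:
  start at D
  read '0': D → C
  read '1': C → B
  read '1': B → B
  read '1': B → B
  read '0': B → C
  read '1': C → B
  read '1': B → B
  read '0': B → C
  end C, rejected
w4:
  start at D
  read '0': D → C
  read '0': C → E
  read '0': E → A
  read '0': A → C
  read '0': C → E
  read '1': E → D
  read '1': D → B
  read '1': B → B
  read '0': B → C
  read '0': C → E
  read '0': E → A
  end A, rejected
w5:
  start at D
  read '1': D → B
  read '1': B → B
  read '0': B → C
  read '0': C → E
  read '0': E → A
  read '0': A → C
  read '0': C → E
  read '0': E → A
  end A, rejected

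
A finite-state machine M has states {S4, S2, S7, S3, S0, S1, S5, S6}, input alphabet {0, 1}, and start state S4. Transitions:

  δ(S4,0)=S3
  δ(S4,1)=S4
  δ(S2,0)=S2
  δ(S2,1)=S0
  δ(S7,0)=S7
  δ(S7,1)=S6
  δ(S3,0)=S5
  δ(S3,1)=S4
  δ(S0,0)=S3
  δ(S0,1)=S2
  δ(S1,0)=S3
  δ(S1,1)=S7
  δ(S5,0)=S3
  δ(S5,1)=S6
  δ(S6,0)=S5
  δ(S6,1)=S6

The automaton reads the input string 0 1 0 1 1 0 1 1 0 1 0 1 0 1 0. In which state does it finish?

S4 → S3 → S4 → S3 → S4 → S4 → S3 → S4 → S4 → S3 → S4 → S3 → S4 → S3 → S4 → S3

S3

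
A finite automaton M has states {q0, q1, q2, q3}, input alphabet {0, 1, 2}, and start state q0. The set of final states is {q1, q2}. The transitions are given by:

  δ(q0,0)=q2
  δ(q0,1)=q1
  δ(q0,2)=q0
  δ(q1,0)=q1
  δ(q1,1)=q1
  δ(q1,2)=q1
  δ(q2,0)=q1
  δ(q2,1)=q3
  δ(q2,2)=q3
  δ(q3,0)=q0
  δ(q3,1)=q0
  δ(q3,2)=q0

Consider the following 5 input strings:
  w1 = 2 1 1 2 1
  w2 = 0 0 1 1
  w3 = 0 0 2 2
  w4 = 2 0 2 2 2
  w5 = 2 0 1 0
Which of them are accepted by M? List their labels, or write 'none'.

w1, w2, w3

w1:
  start at q0
  read '2': q0 → q0
  read '1': q0 → q1
  read '1': q1 → q1
  read '2': q1 → q1
  read '1': q1 → q1
  end q1, accepted
w2:
  start at q0
  read '0': q0 → q2
  read '0': q2 → q1
  read '1': q1 → q1
  read '1': q1 → q1
  end q1, accepted
w3:
  start at q0
  read '0': q0 → q2
  read '0': q2 → q1
  read '2': q1 → q1
  read '2': q1 → q1
  end q1, accepted
w4:
  start at q0
  read '2': q0 → q0
  read '0': q0 → q2
  read '2': q2 → q3
  read '2': q3 → q0
  read '2': q0 → q0
  end q0, rejected
w5:
  start at q0
  read '2': q0 → q0
  read '0': q0 → q2
  read '1': q2 → q3
  read '0': q3 → q0
  end q0, rejected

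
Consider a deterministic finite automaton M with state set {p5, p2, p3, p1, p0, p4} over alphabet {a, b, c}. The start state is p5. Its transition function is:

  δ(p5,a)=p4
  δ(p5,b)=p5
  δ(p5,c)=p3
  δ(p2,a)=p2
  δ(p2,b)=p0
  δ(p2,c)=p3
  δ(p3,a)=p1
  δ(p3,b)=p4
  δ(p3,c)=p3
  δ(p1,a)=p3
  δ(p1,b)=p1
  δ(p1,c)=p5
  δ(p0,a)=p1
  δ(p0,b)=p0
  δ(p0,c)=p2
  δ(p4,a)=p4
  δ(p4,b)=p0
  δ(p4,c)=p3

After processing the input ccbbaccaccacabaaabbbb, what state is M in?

start at p5
read 'c': p5 → p3
read 'c': p3 → p3
read 'b': p3 → p4
read 'b': p4 → p0
read 'a': p0 → p1
read 'c': p1 → p5
read 'c': p5 → p3
read 'a': p3 → p1
read 'c': p1 → p5
read 'c': p5 → p3
read 'a': p3 → p1
read 'c': p1 → p5
read 'a': p5 → p4
read 'b': p4 → p0
read 'a': p0 → p1
read 'a': p1 → p3
read 'a': p3 → p1
read 'b': p1 → p1
read 'b': p1 → p1
read 'b': p1 → p1
read 'b': p1 → p1

p1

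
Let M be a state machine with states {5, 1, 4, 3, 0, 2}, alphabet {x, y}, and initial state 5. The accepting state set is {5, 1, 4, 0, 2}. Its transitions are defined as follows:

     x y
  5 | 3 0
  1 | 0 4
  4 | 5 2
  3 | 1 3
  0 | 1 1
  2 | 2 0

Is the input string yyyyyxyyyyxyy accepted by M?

5 → 0 → 1 → 4 → 2 → 0 → 1 → 4 → 2 → 0 → 1 → 0 → 1 → 4
End state 4 is accepting.

Yes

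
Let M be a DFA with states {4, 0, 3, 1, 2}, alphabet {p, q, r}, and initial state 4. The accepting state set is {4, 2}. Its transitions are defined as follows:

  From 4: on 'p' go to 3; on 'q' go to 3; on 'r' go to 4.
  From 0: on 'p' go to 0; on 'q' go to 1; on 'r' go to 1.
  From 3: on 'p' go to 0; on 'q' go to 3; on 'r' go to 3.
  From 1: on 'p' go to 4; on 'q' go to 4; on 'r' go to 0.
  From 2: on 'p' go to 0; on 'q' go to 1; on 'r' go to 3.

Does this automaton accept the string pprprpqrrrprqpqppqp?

Trace: 4 -p-> 3 -p-> 0 -r-> 1 -p-> 4 -r-> 4 -p-> 3 -q-> 3 -r-> 3 -r-> 3 -r-> 3 -p-> 0 -r-> 1 -q-> 4 -p-> 3 -q-> 3 -p-> 0 -p-> 0 -q-> 1 -p-> 4
End state 4 is accepting.

Yes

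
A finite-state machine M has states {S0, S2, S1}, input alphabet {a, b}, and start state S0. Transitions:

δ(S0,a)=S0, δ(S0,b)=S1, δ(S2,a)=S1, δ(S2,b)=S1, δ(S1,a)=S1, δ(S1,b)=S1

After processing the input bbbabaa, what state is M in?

S1

start at S0
read 'b': S0 → S1
read 'b': S1 → S1
read 'b': S1 → S1
read 'a': S1 → S1
read 'b': S1 → S1
read 'a': S1 → S1
read 'a': S1 → S1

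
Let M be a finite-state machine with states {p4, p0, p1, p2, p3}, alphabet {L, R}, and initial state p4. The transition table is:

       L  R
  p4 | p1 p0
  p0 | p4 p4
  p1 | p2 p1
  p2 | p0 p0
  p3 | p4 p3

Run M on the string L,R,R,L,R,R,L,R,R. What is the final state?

p1

Trace: p4 -L-> p1 -R-> p1 -R-> p1 -L-> p2 -R-> p0 -R-> p4 -L-> p1 -R-> p1 -R-> p1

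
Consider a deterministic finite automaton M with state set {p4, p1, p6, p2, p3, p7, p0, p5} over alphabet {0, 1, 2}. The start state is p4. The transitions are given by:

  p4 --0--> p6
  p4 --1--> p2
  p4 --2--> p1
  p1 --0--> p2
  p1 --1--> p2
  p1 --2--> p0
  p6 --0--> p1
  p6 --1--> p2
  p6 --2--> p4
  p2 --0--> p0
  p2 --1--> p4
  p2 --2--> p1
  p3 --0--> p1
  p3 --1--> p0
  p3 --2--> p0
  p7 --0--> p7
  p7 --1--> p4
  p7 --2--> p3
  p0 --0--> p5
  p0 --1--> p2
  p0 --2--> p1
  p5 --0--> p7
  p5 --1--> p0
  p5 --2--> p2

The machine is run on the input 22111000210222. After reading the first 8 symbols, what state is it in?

p7

start at p4
read '2': p4 → p1
read '2': p1 → p0
read '1': p0 → p2
read '1': p2 → p4
read '1': p4 → p2
read '0': p2 → p0
read '0': p0 → p5
read '0': p5 → p7
After 8 symbols: p7.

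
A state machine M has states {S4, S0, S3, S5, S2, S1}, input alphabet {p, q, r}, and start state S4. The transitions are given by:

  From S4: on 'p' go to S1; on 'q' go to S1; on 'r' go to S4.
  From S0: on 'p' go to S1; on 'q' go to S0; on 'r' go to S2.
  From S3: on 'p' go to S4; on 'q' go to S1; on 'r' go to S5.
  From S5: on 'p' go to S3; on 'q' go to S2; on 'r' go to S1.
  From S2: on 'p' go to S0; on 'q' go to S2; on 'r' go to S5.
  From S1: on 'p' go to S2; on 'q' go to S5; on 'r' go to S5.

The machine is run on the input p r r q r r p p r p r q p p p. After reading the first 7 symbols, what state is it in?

S3

Trace: S4 -p-> S1 -r-> S5 -r-> S1 -q-> S5 -r-> S1 -r-> S5 -p-> S3
After 7 symbols: S3.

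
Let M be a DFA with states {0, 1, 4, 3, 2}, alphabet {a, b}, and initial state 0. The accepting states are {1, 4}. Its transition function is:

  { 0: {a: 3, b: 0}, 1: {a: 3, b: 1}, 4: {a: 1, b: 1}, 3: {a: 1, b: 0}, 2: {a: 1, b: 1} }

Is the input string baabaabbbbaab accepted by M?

Yes

0 → 0 → 3 → 1 → 1 → 3 → 1 → 1 → 1 → 1 → 1 → 3 → 1 → 1
End state 1 is accepting.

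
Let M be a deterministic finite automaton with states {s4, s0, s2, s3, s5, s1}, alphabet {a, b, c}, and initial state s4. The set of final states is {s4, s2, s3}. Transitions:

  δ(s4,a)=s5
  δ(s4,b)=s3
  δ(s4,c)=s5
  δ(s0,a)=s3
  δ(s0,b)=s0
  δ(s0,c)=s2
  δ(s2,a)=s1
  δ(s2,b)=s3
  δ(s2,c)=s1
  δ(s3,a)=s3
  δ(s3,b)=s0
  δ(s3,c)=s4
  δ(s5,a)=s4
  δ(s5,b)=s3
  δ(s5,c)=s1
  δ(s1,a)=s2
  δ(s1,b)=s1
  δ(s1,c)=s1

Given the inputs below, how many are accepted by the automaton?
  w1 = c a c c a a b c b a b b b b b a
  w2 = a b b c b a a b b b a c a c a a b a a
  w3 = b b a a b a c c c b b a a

1

w1: s4 → s5 → s4 → s5 → s1 → s2 → s1 → s1 → s1 → s1 → s2 → s3 → s0 → s0 → s0 → s0 → s3  → end s3, accepted
w2: s4 → s5 → s3 → s0 → s2 → s3 → s3 → s3 → s0 → s0 → s0 → s3 → s4 → s5 → s1 → s2 → s1 → s1 → s2 → s1  → end s1, rejected
w3: s4 → s3 → s0 → s3 → s3 → s0 → s3 → s4 → s5 → s1 → s1 → s1 → s2 → s1  → end s1, rejected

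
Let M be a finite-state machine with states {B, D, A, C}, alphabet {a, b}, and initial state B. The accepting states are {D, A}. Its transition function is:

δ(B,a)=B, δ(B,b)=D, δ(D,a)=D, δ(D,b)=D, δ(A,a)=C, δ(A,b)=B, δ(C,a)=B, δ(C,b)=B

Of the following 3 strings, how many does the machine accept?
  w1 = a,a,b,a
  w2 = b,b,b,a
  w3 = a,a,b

w1:
  start at B
  read 'a': B → B
  read 'a': B → B
  read 'b': B → D
  read 'a': D → D
  end D, accepted
w2:
  start at B
  read 'b': B → D
  read 'b': D → D
  read 'b': D → D
  read 'a': D → D
  end D, accepted
w3:
  start at B
  read 'a': B → B
  read 'a': B → B
  read 'b': B → D
  end D, accepted

3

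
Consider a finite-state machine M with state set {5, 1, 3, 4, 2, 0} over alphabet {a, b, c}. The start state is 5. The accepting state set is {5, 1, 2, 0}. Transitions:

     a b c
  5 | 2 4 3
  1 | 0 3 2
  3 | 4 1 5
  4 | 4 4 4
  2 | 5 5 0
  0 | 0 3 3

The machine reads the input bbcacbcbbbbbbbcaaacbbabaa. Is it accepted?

start at 5
read 'b': 5 → 4
read 'b': 4 → 4
read 'c': 4 → 4
read 'a': 4 → 4
read 'c': 4 → 4
read 'b': 4 → 4
read 'c': 4 → 4
read 'b': 4 → 4
read 'b': 4 → 4
read 'b': 4 → 4
read 'b': 4 → 4
read 'b': 4 → 4
read 'b': 4 → 4
read 'b': 4 → 4
read 'c': 4 → 4
read 'a': 4 → 4
read 'a': 4 → 4
read 'a': 4 → 4
read 'c': 4 → 4
read 'b': 4 → 4
read 'b': 4 → 4
read 'a': 4 → 4
read 'b': 4 → 4
read 'a': 4 → 4
read 'a': 4 → 4
End state 4 is not accepting.

No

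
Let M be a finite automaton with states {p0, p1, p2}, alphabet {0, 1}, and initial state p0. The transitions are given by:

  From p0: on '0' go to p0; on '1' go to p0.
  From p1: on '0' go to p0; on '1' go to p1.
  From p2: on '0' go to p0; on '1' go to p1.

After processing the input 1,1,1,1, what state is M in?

Trace: p0 -1-> p0 -1-> p0 -1-> p0 -1-> p0

p0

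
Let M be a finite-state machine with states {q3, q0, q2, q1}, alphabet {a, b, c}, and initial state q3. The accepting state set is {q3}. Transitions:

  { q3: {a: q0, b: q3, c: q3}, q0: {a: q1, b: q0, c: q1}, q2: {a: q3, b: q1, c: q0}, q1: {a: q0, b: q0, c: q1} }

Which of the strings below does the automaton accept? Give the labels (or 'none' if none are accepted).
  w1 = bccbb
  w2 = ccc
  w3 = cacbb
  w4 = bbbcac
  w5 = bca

w1:
  start at q3
  read 'b': q3 → q3
  read 'c': q3 → q3
  read 'c': q3 → q3
  read 'b': q3 → q3
  read 'b': q3 → q3
  end q3, accepted
w2:
  start at q3
  read 'c': q3 → q3
  read 'c': q3 → q3
  read 'c': q3 → q3
  end q3, accepted
w3:
  start at q3
  read 'c': q3 → q3
  read 'a': q3 → q0
  read 'c': q0 → q1
  read 'b': q1 → q0
  read 'b': q0 → q0
  end q0, rejected
w4:
  start at q3
  read 'b': q3 → q3
  read 'b': q3 → q3
  read 'b': q3 → q3
  read 'c': q3 → q3
  read 'a': q3 → q0
  read 'c': q0 → q1
  end q1, rejected
w5:
  start at q3
  read 'b': q3 → q3
  read 'c': q3 → q3
  read 'a': q3 → q0
  end q0, rejected

w1, w2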